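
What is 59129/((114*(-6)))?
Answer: -59129/684 ≈ -86.446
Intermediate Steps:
59129/((114*(-6))) = 59129/(-684) = 59129*(-1/684) = -59129/684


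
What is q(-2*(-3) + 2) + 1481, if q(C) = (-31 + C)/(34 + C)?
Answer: 62179/42 ≈ 1480.5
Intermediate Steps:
q(C) = (-31 + C)/(34 + C)
q(-2*(-3) + 2) + 1481 = (-31 + (-2*(-3) + 2))/(34 + (-2*(-3) + 2)) + 1481 = (-31 + (6 + 2))/(34 + (6 + 2)) + 1481 = (-31 + 8)/(34 + 8) + 1481 = -23/42 + 1481 = 62179/42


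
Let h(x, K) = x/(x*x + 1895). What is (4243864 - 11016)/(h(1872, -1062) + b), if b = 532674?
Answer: 7420773026296/933851830959 ≈ 7.9464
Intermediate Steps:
h(x, K) = x/(1895 + x**2) (h(x, K) = x/(x**2 + 1895) = x/(1895 + x**2))
(4243864 - 11016)/(h(1872, -1062) + b) = (4243864 - 11016)/(1872/(1895 + 1872**2) + 532674) = 4232848/(1872/(1895 + 3504384) + 532674) = 4232848/(1872/3506279 + 532674) = 4232848/(1867703661918/3506279) = 4232848*(3506279/1867703661918) = 7420773026296/933851830959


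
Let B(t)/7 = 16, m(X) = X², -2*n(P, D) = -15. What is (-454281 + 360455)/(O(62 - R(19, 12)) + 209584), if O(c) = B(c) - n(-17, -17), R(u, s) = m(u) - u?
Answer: -187652/419377 ≈ -0.44745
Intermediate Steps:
n(P, D) = 15/2 (n(P, D) = -½*(-15) = 15/2)
B(t) = 112 (B(t) = 7*16 = 112)
R(u, s) = u² - u
O(c) = 209/2 (O(c) = 112 - 1*15/2 = 112 - 15/2 = 209/2)
(-454281 + 360455)/(O(62 - R(19, 12)) + 209584) = (-454281 + 360455)/(209/2 + 209584) = -93826/419377/2 = -93826*2/419377 = -187652/419377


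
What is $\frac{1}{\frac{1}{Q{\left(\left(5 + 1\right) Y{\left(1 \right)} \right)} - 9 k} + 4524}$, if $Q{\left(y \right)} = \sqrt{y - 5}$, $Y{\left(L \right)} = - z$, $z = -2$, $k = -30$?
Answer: $\frac{329768202}{1491872567329} + \frac{\sqrt{7}}{1491872567329} \approx 0.00022104$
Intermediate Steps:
$Y{\left(L \right)} = 2$ ($Y{\left(L \right)} = \left(-1\right) \left(-2\right) = 2$)
$Q{\left(y \right)} = \sqrt{-5 + y}$
$\frac{1}{\frac{1}{Q{\left(\left(5 + 1\right) Y{\left(1 \right)} \right)} - 9 k} + 4524} = \frac{1}{\frac{1}{\sqrt{-5 + \left(5 + 1\right) 2} - -270} + 4524} = \frac{1}{\frac{1}{\sqrt{-5 + 6 \cdot 2} + 270} + 4524} = \frac{1}{\frac{1}{\sqrt{-5 + 12} + 270} + 4524} = \frac{1}{\frac{1}{\sqrt{7} + 270} + 4524} = \frac{1}{\frac{1}{270 + \sqrt{7}} + 4524} = \frac{1}{4524 + \frac{1}{270 + \sqrt{7}}}$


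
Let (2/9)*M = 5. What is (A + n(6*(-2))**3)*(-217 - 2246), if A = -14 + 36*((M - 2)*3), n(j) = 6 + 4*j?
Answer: 177060144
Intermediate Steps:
M = 45/2 (M = (9/2)*5 = 45/2 ≈ 22.500)
A = 2200 (A = -14 + 36*((45/2 - 2)*3) = -14 + 36*((41/2)*3) = -14 + 36*(123/2) = -14 + 2214 = 2200)
(A + n(6*(-2))**3)*(-217 - 2246) = (2200 + (6 + 4*(6*(-2)))**3)*(-217 - 2246) = (2200 + (6 + 4*(-12))**3)*(-2463) = (2200 + (6 - 48)**3)*(-2463) = (2200 + (-42)**3)*(-2463) = (2200 - 74088)*(-2463) = -71888*(-2463) = 177060144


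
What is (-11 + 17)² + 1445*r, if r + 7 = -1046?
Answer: -1521549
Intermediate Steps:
r = -1053 (r = -7 - 1046 = -1053)
(-11 + 17)² + 1445*r = (-11 + 17)² + 1445*(-1053) = 6² - 1521585 = 36 - 1521585 = -1521549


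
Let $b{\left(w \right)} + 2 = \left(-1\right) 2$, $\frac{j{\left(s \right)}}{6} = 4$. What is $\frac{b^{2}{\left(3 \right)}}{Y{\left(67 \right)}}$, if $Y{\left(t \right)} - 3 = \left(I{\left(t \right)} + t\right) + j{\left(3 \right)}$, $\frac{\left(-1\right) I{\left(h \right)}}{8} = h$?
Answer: $- \frac{8}{221} \approx -0.036199$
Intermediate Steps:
$j{\left(s \right)} = 24$ ($j{\left(s \right)} = 6 \cdot 4 = 24$)
$b{\left(w \right)} = -4$ ($b{\left(w \right)} = -2 - 2 = -4$)
$I{\left(h \right)} = - 8 h$
$Y{\left(t \right)} = 27 - 7 t$ ($Y{\left(t \right)} = 3 + \left(\left(- 8 t + t\right) + 24\right) = 3 - \left(-24 + 7 t\right) = 27 - 7 t$)
$\frac{b^{2}{\left(3 \right)}}{Y{\left(67 \right)}} = \frac{\left(-4\right)^{2}}{27 - 469} = \frac{16}{27 - 469} = \frac{16}{-442} = 16 \left(- \frac{1}{442}\right) = - \frac{8}{221}$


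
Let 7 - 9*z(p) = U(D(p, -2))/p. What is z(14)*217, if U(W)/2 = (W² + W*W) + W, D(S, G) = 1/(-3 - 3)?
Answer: 13702/81 ≈ 169.16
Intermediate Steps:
D(S, G) = -⅙ (D(S, G) = 1/(-6) = -⅙)
U(W) = 2*W + 4*W² (U(W) = 2*((W² + W*W) + W) = 2*((W² + W²) + W) = 2*(2*W² + W) = 2*(W + 2*W²) = 2*W + 4*W²)
z(p) = 7/9 + 2/(81*p) (z(p) = 7/9 - 2*(-⅙)*(1 + 2*(-⅙))/(9*p) = 7/9 - 2*(-⅙)*(1 - ⅓)/(9*p) = 7/9 - 2*(-⅙)*(⅔)/(9*p) = 7/9 - (-2)/(81*p) = 7/9 + 2/(81*p))
z(14)*217 = ((1/81)*(2 + 63*14)/14)*217 = ((1/81)*(1/14)*(2 + 882))*217 = ((1/81)*(1/14)*884)*217 = (442/567)*217 = 13702/81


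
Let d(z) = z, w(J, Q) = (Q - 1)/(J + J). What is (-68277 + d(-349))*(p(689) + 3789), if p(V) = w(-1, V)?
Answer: -236416570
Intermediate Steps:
w(J, Q) = (-1 + Q)/(2*J) (w(J, Q) = (-1 + Q)/((2*J)) = (-1 + Q)*(1/(2*J)) = (-1 + Q)/(2*J))
p(V) = ½ - V/2 (p(V) = (½)*(-1 + V)/(-1) = (½)*(-1)*(-1 + V) = ½ - V/2)
(-68277 + d(-349))*(p(689) + 3789) = (-68277 - 349)*((½ - ½*689) + 3789) = -68626*((½ - 689/2) + 3789) = -68626*(-344 + 3789) = -68626*3445 = -236416570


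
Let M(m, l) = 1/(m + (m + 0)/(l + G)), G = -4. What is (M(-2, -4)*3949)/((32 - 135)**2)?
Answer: -15796/74263 ≈ -0.21270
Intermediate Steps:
M(m, l) = 1/(m + m/(-4 + l)) (M(m, l) = 1/(m + (m + 0)/(l - 4)) = 1/(m + m/(-4 + l)))
(M(-2, -4)*3949)/((32 - 135)**2) = (((-4 - 4)/((-2)*(-3 - 4)))*3949)/((32 - 135)**2) = (-1/2*(-8)/(-7)*3949)/((-103)**2) = (-1/2*(-1/7)*(-8)*3949)/10609 = -4/7*3949*(1/10609) = -15796/7*1/10609 = -15796/74263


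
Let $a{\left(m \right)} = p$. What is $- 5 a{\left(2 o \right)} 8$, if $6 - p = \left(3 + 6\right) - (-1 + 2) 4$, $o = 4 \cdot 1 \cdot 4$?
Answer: $-1680$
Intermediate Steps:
$o = 16$ ($o = 4 \cdot 4 = 16$)
$p = 42$ ($p = 6 - \left(3 + 6\right) - (-1 + 2) 4 = 6 - 9 \left(-1\right) 1 \cdot 4 = 6 - 9 \left(\left(-1\right) 4\right) = 6 - 9 \left(-4\right) = 6 - -36 = 6 + 36 = 42$)
$a{\left(m \right)} = 42$
$- 5 a{\left(2 o \right)} 8 = \left(-5\right) 42 \cdot 8 = \left(-210\right) 8 = -1680$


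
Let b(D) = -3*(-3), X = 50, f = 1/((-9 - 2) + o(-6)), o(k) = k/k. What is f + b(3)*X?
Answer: 4499/10 ≈ 449.90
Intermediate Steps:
o(k) = 1
f = -⅒ (f = 1/((-9 - 2) + 1) = 1/(-11 + 1) = 1/(-10) = -⅒ ≈ -0.10000)
b(D) = 9
f + b(3)*X = -⅒ + 9*50 = -⅒ + 450 = 4499/10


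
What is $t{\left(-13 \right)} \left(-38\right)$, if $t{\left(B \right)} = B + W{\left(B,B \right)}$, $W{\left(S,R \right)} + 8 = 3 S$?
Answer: $2280$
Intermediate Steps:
$W{\left(S,R \right)} = -8 + 3 S$
$t{\left(B \right)} = -8 + 4 B$ ($t{\left(B \right)} = B + \left(-8 + 3 B\right) = -8 + 4 B$)
$t{\left(-13 \right)} \left(-38\right) = \left(-8 + 4 \left(-13\right)\right) \left(-38\right) = \left(-8 - 52\right) \left(-38\right) = \left(-60\right) \left(-38\right) = 2280$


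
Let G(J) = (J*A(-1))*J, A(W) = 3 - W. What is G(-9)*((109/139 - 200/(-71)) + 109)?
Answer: 360048240/9869 ≈ 36483.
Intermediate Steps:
G(J) = 4*J² (G(J) = (J*(3 - 1*(-1)))*J = (J*(3 + 1))*J = (J*4)*J = (4*J)*J = 4*J²)
G(-9)*((109/139 - 200/(-71)) + 109) = (4*(-9)²)*((109/139 - 200/(-71)) + 109) = (4*81)*((109*(1/139) - 200*(-1/71)) + 109) = 324*((109/139 + 200/71) + 109) = 324*(35539/9869 + 109) = 324*(1111260/9869) = 360048240/9869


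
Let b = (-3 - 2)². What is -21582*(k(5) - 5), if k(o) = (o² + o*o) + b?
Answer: -1510740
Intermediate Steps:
b = 25 (b = (-5)² = 25)
k(o) = 25 + 2*o² (k(o) = (o² + o*o) + 25 = (o² + o²) + 25 = 2*o² + 25 = 25 + 2*o²)
-21582*(k(5) - 5) = -21582*((25 + 2*5²) - 5) = -21582*((25 + 2*25) - 5) = -21582*((25 + 50) - 5) = -21582*(75 - 5) = -21582*70 = -1510740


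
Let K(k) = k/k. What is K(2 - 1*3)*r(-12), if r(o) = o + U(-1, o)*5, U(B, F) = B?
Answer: -17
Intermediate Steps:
r(o) = -5 + o (r(o) = o - 1*5 = o - 5 = -5 + o)
K(k) = 1
K(2 - 1*3)*r(-12) = 1*(-5 - 12) = 1*(-17) = -17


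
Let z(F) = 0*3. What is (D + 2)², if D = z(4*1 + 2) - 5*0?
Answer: 4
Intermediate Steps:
z(F) = 0
D = 0 (D = 0 - 5*0 = 0 + 0 = 0)
(D + 2)² = (0 + 2)² = 2² = 4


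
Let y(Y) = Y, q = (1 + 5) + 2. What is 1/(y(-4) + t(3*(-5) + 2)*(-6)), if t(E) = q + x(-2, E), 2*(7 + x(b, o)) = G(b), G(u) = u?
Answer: -¼ ≈ -0.25000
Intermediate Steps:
x(b, o) = -7 + b/2
q = 8 (q = 6 + 2 = 8)
t(E) = 0 (t(E) = 8 + (-7 + (½)*(-2)) = 8 + (-7 - 1) = 8 - 8 = 0)
1/(y(-4) + t(3*(-5) + 2)*(-6)) = 1/(-4 + 0*(-6)) = 1/(-4 + 0) = 1/(-4) = -¼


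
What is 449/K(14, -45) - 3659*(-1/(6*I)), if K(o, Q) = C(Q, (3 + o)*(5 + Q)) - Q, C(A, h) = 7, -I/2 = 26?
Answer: -965/312 ≈ -3.0929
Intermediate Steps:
I = -52 (I = -2*26 = -52)
K(o, Q) = 7 - Q
449/K(14, -45) - 3659*(-1/(6*I)) = 449/(7 - 1*(-45)) - 3659/((-52*(-6))) = 449/(7 + 45) - 3659/312 = 449/52 - 3659*1/312 = 449*(1/52) - 3659/312 = 449/52 - 3659/312 = -965/312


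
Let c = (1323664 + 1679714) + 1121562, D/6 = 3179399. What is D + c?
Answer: 23201334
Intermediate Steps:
D = 19076394 (D = 6*3179399 = 19076394)
c = 4124940 (c = 3003378 + 1121562 = 4124940)
D + c = 19076394 + 4124940 = 23201334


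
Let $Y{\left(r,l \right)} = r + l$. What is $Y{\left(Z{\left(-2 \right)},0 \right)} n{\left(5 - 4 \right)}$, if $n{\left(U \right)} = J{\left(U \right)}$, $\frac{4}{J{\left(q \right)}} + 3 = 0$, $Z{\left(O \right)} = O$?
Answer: $\frac{8}{3} \approx 2.6667$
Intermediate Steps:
$J{\left(q \right)} = - \frac{4}{3}$ ($J{\left(q \right)} = \frac{4}{-3 + 0} = \frac{4}{-3} = 4 \left(- \frac{1}{3}\right) = - \frac{4}{3}$)
$n{\left(U \right)} = - \frac{4}{3}$
$Y{\left(r,l \right)} = l + r$
$Y{\left(Z{\left(-2 \right)},0 \right)} n{\left(5 - 4 \right)} = \left(0 - 2\right) \left(- \frac{4}{3}\right) = \left(-2\right) \left(- \frac{4}{3}\right) = \frac{8}{3}$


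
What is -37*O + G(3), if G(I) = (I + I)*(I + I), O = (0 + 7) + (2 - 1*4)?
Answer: -149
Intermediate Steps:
O = 5 (O = 7 + (2 - 4) = 7 - 2 = 5)
G(I) = 4*I² (G(I) = (2*I)*(2*I) = 4*I²)
-37*O + G(3) = -37*5 + 4*3² = -185 + 4*9 = -185 + 36 = -149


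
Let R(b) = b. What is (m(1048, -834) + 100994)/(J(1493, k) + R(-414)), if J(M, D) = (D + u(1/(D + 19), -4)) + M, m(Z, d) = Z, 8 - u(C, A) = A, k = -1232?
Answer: -34014/47 ≈ -723.70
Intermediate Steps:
u(C, A) = 8 - A
J(M, D) = 12 + D + M (J(M, D) = (D + (8 - 1*(-4))) + M = (D + (8 + 4)) + M = (D + 12) + M = (12 + D) + M = 12 + D + M)
(m(1048, -834) + 100994)/(J(1493, k) + R(-414)) = (1048 + 100994)/((12 - 1232 + 1493) - 414) = 102042/(273 - 414) = 102042/(-141) = 102042*(-1/141) = -34014/47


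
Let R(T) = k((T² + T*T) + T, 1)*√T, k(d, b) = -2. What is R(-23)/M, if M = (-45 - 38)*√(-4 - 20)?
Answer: √138/498 ≈ 0.023589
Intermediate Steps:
M = -166*I*√6 ≈ -406.62*I
R(T) = -2*√T
R(-23)/M = (-2*I*√23)/((-166*I*√6)) = (-2*I*√23)*(I*√6/996) = √138/498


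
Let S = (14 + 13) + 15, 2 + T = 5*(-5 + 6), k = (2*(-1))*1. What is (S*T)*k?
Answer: -252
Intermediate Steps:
k = -2 (k = -2*1 = -2)
T = 3 (T = -2 + 5*(-5 + 6) = -2 + 5*1 = -2 + 5 = 3)
S = 42 (S = 27 + 15 = 42)
(S*T)*k = (42*3)*(-2) = 126*(-2) = -252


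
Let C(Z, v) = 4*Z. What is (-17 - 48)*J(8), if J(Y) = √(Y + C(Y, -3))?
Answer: -130*√10 ≈ -411.10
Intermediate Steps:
J(Y) = √5*√Y (J(Y) = √(Y + 4*Y) = √(5*Y) = √5*√Y)
(-17 - 48)*J(8) = (-17 - 48)*(√5*√8) = -65*√5*2*√2 = -130*√10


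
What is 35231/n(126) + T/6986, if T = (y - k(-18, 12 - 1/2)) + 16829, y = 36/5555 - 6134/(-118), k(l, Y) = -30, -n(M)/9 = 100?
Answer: -7567759065007/206066391300 ≈ -36.725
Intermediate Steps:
n(M) = -900 (n(M) = -9*100 = -900)
y = 17039309/327745 (y = 36*(1/5555) - 6134*(-1/118) = 36/5555 + 3067/59 = 17039309/327745 ≈ 51.990)
T = 5542492264/327745 (T = (17039309/327745 - 1*(-30)) + 16829 = (17039309/327745 + 30) + 16829 = 26871659/327745 + 16829 = 5542492264/327745 ≈ 16911.)
35231/n(126) + T/6986 = 35231/(-900) + (5542492264/327745)/6986 = 35231*(-1/900) + (5542492264/327745)*(1/6986) = -35231/900 + 2771246132/1144813285 = -7567759065007/206066391300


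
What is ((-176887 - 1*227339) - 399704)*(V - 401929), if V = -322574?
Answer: 582449696790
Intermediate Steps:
((-176887 - 1*227339) - 399704)*(V - 401929) = ((-176887 - 1*227339) - 399704)*(-322574 - 401929) = ((-176887 - 227339) - 399704)*(-724503) = (-404226 - 399704)*(-724503) = -803930*(-724503) = 582449696790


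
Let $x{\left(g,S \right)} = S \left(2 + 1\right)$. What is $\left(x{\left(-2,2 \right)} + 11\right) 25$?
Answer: $425$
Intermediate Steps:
$x{\left(g,S \right)} = 3 S$ ($x{\left(g,S \right)} = S 3 = 3 S$)
$\left(x{\left(-2,2 \right)} + 11\right) 25 = \left(3 \cdot 2 + 11\right) 25 = \left(6 + 11\right) 25 = 17 \cdot 25 = 425$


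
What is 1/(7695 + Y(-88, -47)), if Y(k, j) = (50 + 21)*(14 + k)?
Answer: 1/2441 ≈ 0.00040967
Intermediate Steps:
Y(k, j) = 994 + 71*k (Y(k, j) = 71*(14 + k) = 994 + 71*k)
1/(7695 + Y(-88, -47)) = 1/(7695 + (994 + 71*(-88))) = 1/(7695 + (994 - 6248)) = 1/(7695 - 5254) = 1/2441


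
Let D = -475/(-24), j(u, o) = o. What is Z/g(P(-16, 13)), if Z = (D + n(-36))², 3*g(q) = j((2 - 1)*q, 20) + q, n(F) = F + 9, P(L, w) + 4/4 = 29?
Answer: 29929/9216 ≈ 3.2475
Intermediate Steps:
P(L, w) = 28 (P(L, w) = -1 + 29 = 28)
n(F) = 9 + F
D = 475/24 (D = -475*(-1/24) = 475/24 ≈ 19.792)
g(q) = 20/3 + q/3 (g(q) = (20 + q)/3 = 20/3 + q/3)
Z = 29929/576 (Z = (475/24 + (9 - 36))² = (475/24 - 27)² = (-173/24)² = 29929/576 ≈ 51.960)
Z/g(P(-16, 13)) = 29929/(576*(20/3 + (⅓)*28)) = 29929/(576*(20/3 + 28/3)) = (29929/576)/16 = (29929/576)*(1/16) = 29929/9216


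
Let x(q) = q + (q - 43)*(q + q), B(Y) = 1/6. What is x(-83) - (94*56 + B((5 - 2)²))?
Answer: 93413/6 ≈ 15569.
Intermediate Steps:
B(Y) = ⅙
x(q) = q + 2*q*(-43 + q) (x(q) = q + (-43 + q)*(2*q) = q + 2*q*(-43 + q))
x(-83) - (94*56 + B((5 - 2)²)) = -83*(-85 + 2*(-83)) - (94*56 + ⅙) = -83*(-85 - 166) - (5264 + ⅙) = -83*(-251) - 1*31585/6 = 20833 - 31585/6 = 93413/6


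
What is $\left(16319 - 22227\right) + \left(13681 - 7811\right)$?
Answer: $-38$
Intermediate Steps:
$\left(16319 - 22227\right) + \left(13681 - 7811\right) = \left(16319 - 22227\right) + 5870 = -5908 + 5870 = -38$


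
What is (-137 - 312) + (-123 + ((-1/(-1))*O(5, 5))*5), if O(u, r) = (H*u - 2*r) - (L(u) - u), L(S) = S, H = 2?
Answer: -572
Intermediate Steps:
O(u, r) = -2*r + 2*u (O(u, r) = (2*u - 2*r) - (u - u) = (-2*r + 2*u) - 1*0 = (-2*r + 2*u) + 0 = -2*r + 2*u)
(-137 - 312) + (-123 + ((-1/(-1))*O(5, 5))*5) = (-137 - 312) + (-123 + ((-1/(-1))*(-2*5 + 2*5))*5) = -449 + (-123 + ((-1*(-1))*(-10 + 10))*5) = -449 + (-123 + (1*0)*5) = -449 + (-123 + 0*5) = -449 + (-123 + 0) = -449 - 123 = -572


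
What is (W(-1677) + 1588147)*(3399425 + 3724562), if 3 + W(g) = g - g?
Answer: 11313917210128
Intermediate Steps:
W(g) = -3 (W(g) = -3 + (g - g) = -3 + 0 = -3)
(W(-1677) + 1588147)*(3399425 + 3724562) = (-3 + 1588147)*(3399425 + 3724562) = 1588144*7123987 = 11313917210128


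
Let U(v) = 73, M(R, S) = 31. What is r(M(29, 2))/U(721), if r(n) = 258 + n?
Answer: 289/73 ≈ 3.9589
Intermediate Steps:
r(M(29, 2))/U(721) = (258 + 31)/73 = 289*(1/73) = 289/73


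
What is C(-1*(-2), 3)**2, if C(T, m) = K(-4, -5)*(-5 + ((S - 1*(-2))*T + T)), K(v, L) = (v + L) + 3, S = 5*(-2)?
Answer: 12996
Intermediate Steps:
S = -10
K(v, L) = 3 + L + v (K(v, L) = (L + v) + 3 = 3 + L + v)
C(T, m) = 30 + 42*T (C(T, m) = (3 - 5 - 4)*(-5 + ((-10 - 1*(-2))*T + T)) = -6*(-5 + ((-10 + 2)*T + T)) = -6*(-5 + (-8*T + T)) = -6*(-5 - 7*T) = 30 + 42*T)
C(-1*(-2), 3)**2 = (30 + 42*(-1*(-2)))**2 = (30 + 42*2)**2 = (30 + 84)**2 = 114**2 = 12996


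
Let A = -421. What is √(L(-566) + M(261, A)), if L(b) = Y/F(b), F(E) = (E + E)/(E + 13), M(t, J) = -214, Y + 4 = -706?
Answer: 9*I*√2218154/566 ≈ 23.682*I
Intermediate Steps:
Y = -710 (Y = -4 - 706 = -710)
F(E) = 2*E/(13 + E) (F(E) = (2*E)/(13 + E) = 2*E/(13 + E))
L(b) = -355*(13 + b)/b (L(b) = -710*(13 + b)/(2*b) = -355*(13 + b)/b)
√(L(-566) + M(261, A)) = √((-355 - 4615/(-566)) - 214) = √((-355 - 4615*(-1/566)) - 214) = √((-355 + 4615/566) - 214) = √(-196315/566 - 214) = √(-317439/566) = 9*I*√2218154/566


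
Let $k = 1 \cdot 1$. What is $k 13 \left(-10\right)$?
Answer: $-130$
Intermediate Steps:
$k = 1$
$k 13 \left(-10\right) = 1 \cdot 13 \left(-10\right) = 13 \left(-10\right) = -130$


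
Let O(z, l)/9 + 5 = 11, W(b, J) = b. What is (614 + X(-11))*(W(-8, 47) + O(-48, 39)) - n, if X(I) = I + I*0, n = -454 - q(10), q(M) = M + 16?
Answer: 28218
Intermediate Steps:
q(M) = 16 + M
O(z, l) = 54 (O(z, l) = -45 + 9*11 = -45 + 99 = 54)
n = -480 (n = -454 - (16 + 10) = -454 - 1*26 = -454 - 26 = -480)
X(I) = I (X(I) = I + 0 = I)
(614 + X(-11))*(W(-8, 47) + O(-48, 39)) - n = (614 - 11)*(-8 + 54) - 1*(-480) = 603*46 + 480 = 27738 + 480 = 28218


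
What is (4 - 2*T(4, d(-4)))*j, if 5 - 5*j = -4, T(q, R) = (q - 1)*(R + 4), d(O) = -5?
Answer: 18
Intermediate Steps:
T(q, R) = (-1 + q)*(4 + R)
j = 9/5 (j = 1 - ⅕*(-4) = 1 + ⅘ = 9/5 ≈ 1.8000)
(4 - 2*T(4, d(-4)))*j = (4 - 2*(-4 - 1*(-5) + 4*4 - 5*4))*(9/5) = (4 - 2*(-4 + 5 + 16 - 20))*(9/5) = (4 - 2*(-3))*(9/5) = (4 + 6)*(9/5) = 10*(9/5) = 18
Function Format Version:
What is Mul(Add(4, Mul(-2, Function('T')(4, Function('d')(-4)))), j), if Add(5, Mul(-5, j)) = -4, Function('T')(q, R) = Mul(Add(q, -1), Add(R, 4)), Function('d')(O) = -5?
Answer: 18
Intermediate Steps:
Function('T')(q, R) = Mul(Add(-1, q), Add(4, R))
j = Rational(9, 5) (j = Add(1, Mul(Rational(-1, 5), -4)) = Add(1, Rational(4, 5)) = Rational(9, 5) ≈ 1.8000)
Mul(Add(4, Mul(-2, Function('T')(4, Function('d')(-4)))), j) = Mul(Add(4, Mul(-2, Add(-4, Mul(-1, -5), Mul(4, 4), Mul(-5, 4)))), Rational(9, 5)) = Mul(Add(4, Mul(-2, Add(-4, 5, 16, -20))), Rational(9, 5)) = Mul(Add(4, Mul(-2, -3)), Rational(9, 5)) = Mul(Add(4, 6), Rational(9, 5)) = Mul(10, Rational(9, 5)) = 18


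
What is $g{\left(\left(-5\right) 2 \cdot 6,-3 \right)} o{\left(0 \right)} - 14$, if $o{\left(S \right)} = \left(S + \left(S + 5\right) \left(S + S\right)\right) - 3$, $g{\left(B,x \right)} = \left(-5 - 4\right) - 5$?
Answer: $28$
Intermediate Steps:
$g{\left(B,x \right)} = -14$ ($g{\left(B,x \right)} = -9 - 5 = -14$)
$o{\left(S \right)} = -3 + S + 2 S \left(5 + S\right)$ ($o{\left(S \right)} = \left(S + \left(5 + S\right) 2 S\right) - 3 = \left(S + 2 S \left(5 + S\right)\right) - 3 = -3 + S + 2 S \left(5 + S\right)$)
$g{\left(\left(-5\right) 2 \cdot 6,-3 \right)} o{\left(0 \right)} - 14 = - 14 \left(-3 + 2 \cdot 0^{2} + 11 \cdot 0\right) - 14 = - 14 \left(-3 + 2 \cdot 0 + 0\right) - 14 = - 14 \left(-3 + 0 + 0\right) - 14 = \left(-14\right) \left(-3\right) - 14 = 42 - 14 = 28$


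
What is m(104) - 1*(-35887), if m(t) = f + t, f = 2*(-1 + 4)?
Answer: 35997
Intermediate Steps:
f = 6 (f = 2*3 = 6)
m(t) = 6 + t
m(104) - 1*(-35887) = (6 + 104) - 1*(-35887) = 110 + 35887 = 35997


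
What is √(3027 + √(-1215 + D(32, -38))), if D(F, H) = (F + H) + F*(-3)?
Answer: √(3027 + I*√1317) ≈ 55.019 + 0.3298*I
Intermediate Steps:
D(F, H) = H - 2*F (D(F, H) = (F + H) - 3*F = H - 2*F)
√(3027 + √(-1215 + D(32, -38))) = √(3027 + √(-1215 + (-38 - 2*32))) = √(3027 + √(-1215 + (-38 - 64))) = √(3027 + √(-1215 - 102)) = √(3027 + √(-1317)) = √(3027 + I*√1317)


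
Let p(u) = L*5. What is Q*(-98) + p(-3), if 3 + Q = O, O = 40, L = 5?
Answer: -3601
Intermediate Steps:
p(u) = 25 (p(u) = 5*5 = 25)
Q = 37 (Q = -3 + 40 = 37)
Q*(-98) + p(-3) = 37*(-98) + 25 = -3626 + 25 = -3601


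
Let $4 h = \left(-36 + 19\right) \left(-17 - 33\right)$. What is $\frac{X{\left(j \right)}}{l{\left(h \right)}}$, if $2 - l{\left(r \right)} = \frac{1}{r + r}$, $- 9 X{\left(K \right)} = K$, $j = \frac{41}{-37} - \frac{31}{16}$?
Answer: $\frac{255425}{1507824} \approx 0.1694$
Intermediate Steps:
$j = - \frac{1803}{592}$ ($j = 41 \left(- \frac{1}{37}\right) - \frac{31}{16} = - \frac{41}{37} - \frac{31}{16} = - \frac{1803}{592} \approx -3.0456$)
$X{\left(K \right)} = - \frac{K}{9}$
$h = \frac{425}{2}$ ($h = \frac{\left(-36 + 19\right) \left(-17 - 33\right)}{4} = \frac{\left(-17\right) \left(-17 - 33\right)}{4} = \frac{\left(-17\right) \left(-50\right)}{4} = \frac{1}{4} \cdot 850 = \frac{425}{2} \approx 212.5$)
$l{\left(r \right)} = 2 - \frac{1}{2 r}$ ($l{\left(r \right)} = 2 - \frac{1}{r + r} = 2 - \frac{1}{2 r}$)
$\frac{X{\left(j \right)}}{l{\left(h \right)}} = \frac{\left(- \frac{1}{9}\right) \left(- \frac{1803}{592}\right)}{2 - \frac{1}{2 \cdot \frac{425}{2}}} = \frac{601}{1776 \left(2 - \frac{1}{425}\right)} = \frac{601}{1776 \cdot \frac{849}{425}} = \frac{601}{1776} \cdot \frac{425}{849} = \frac{255425}{1507824}$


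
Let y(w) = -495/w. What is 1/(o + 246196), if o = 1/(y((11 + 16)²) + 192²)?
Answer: 2985929/735123776165 ≈ 4.0618e-6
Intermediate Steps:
o = 81/2985929 (o = 1/(-495/(11 + 16)² + 192²) = 1/(-495/(27²) + 36864) = 1/(-495/729 + 36864) = 1/(-495*1/729 + 36864) = 1/(-55/81 + 36864) = 1/(2985929/81) = 81/2985929 ≈ 2.7127e-5)
1/(o + 246196) = 1/(81/2985929 + 246196) = 1/(735123776165/2985929) = 2985929/735123776165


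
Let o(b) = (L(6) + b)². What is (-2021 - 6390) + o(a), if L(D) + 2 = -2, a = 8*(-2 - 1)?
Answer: -7627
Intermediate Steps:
a = -24 (a = 8*(-3) = -24)
L(D) = -4 (L(D) = -2 - 2 = -4)
o(b) = (-4 + b)²
(-2021 - 6390) + o(a) = (-2021 - 6390) + (-4 - 24)² = -8411 + (-28)² = -8411 + 784 = -7627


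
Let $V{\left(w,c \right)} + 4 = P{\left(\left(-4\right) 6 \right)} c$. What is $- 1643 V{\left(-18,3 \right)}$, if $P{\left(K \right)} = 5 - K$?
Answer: $-136369$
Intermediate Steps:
$V{\left(w,c \right)} = -4 + 29 c$ ($V{\left(w,c \right)} = -4 + \left(5 - \left(-4\right) 6\right) c = -4 + \left(5 - -24\right) c = -4 + \left(5 + 24\right) c = -4 + 29 c$)
$- 1643 V{\left(-18,3 \right)} = - 1643 \left(-4 + 29 \cdot 3\right) = - 1643 \left(-4 + 87\right) = \left(-1643\right) 83 = -136369$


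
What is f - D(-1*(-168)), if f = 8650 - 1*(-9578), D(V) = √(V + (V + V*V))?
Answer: 18228 - 4*√1785 ≈ 18059.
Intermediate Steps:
D(V) = √(V² + 2*V) (D(V) = √(V + (V + V²)) = √(V² + 2*V))
f = 18228 (f = 8650 + 9578 = 18228)
f - D(-1*(-168)) = 18228 - √((-1*(-168))*(2 - 1*(-168))) = 18228 - √(168*(2 + 168)) = 18228 - √(168*170) = 18228 - √28560 = 18228 - 4*√1785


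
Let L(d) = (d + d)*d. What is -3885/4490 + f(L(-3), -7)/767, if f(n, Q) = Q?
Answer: -602245/688766 ≈ -0.87438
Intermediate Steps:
L(d) = 2*d² (L(d) = (2*d)*d = 2*d²)
-3885/4490 + f(L(-3), -7)/767 = -3885/4490 - 7/767 = -3885*1/4490 - 7*1/767 = -777/898 - 7/767 = -602245/688766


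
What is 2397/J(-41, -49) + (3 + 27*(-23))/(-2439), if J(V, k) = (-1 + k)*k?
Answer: 2453461/1991850 ≈ 1.2318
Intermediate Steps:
J(V, k) = k*(-1 + k)
2397/J(-41, -49) + (3 + 27*(-23))/(-2439) = 2397/((-49*(-1 - 49))) + (3 + 27*(-23))/(-2439) = 2397/((-49*(-50))) + (3 - 621)*(-1/2439) = 2397/2450 - 618*(-1/2439) = 2397*(1/2450) + 206/813 = 2397/2450 + 206/813 = 2453461/1991850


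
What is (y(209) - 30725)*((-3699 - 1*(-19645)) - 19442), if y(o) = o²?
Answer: -45294176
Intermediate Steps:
(y(209) - 30725)*((-3699 - 1*(-19645)) - 19442) = (209² - 30725)*((-3699 - 1*(-19645)) - 19442) = (43681 - 30725)*((-3699 + 19645) - 19442) = 12956*(15946 - 19442) = 12956*(-3496) = -45294176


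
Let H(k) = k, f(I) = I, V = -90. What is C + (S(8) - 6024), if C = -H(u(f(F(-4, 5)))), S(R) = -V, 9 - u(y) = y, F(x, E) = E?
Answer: -5938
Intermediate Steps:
u(y) = 9 - y
S(R) = 90 (S(R) = -1*(-90) = 90)
C = -4 (C = -(9 - 1*5) = -(9 - 5) = -1*4 = -4)
C + (S(8) - 6024) = -4 + (90 - 6024) = -4 - 5934 = -5938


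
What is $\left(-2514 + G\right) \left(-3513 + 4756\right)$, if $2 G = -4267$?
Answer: $- \frac{11553685}{2} \approx -5.7768 \cdot 10^{6}$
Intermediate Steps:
$G = - \frac{4267}{2}$ ($G = \frac{1}{2} \left(-4267\right) = - \frac{4267}{2} \approx -2133.5$)
$\left(-2514 + G\right) \left(-3513 + 4756\right) = \left(-2514 - \frac{4267}{2}\right) \left(-3513 + 4756\right) = \left(- \frac{9295}{2}\right) 1243 = - \frac{11553685}{2}$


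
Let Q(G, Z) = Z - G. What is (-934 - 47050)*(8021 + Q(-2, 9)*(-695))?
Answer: -18041984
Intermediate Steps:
(-934 - 47050)*(8021 + Q(-2, 9)*(-695)) = (-934 - 47050)*(8021 + (9 - 1*(-2))*(-695)) = -47984*(8021 + (9 + 2)*(-695)) = -47984*(8021 + 11*(-695)) = -47984*(8021 - 7645) = -47984*376 = -18041984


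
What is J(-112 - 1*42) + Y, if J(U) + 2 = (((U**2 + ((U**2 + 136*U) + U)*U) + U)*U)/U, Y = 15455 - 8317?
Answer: -372474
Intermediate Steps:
Y = 7138
J(U) = -2 + U + U**2 + U*(U**2 + 137*U) (J(U) = -2 + (((U**2 + ((U**2 + 136*U) + U)*U) + U)*U)/U = -2 + (((U**2 + (U**2 + 137*U)*U) + U)*U)/U = -2 + (((U**2 + U*(U**2 + 137*U)) + U)*U)/U = -2 + ((U + U**2 + U*(U**2 + 137*U))*U)/U = -2 + (U*(U + U**2 + U*(U**2 + 137*U)))/U = -2 + (U + U**2 + U*(U**2 + 137*U)) = -2 + U + U**2 + U*(U**2 + 137*U))
J(-112 - 1*42) + Y = (-2 + (-112 - 1*42) + (-112 - 1*42)**3 + 138*(-112 - 1*42)**2) + 7138 = (-2 + (-112 - 42) + (-112 - 42)**3 + 138*(-112 - 42)**2) + 7138 = (-2 - 154 + (-154)**3 + 138*(-154)**2) + 7138 = (-2 - 154 - 3652264 + 138*23716) + 7138 = (-2 - 154 - 3652264 + 3272808) + 7138 = -379612 + 7138 = -372474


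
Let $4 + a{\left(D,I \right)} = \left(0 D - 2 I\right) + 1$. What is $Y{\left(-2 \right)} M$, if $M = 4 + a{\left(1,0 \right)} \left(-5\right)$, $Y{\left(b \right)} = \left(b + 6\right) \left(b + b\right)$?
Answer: $-304$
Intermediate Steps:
$a{\left(D,I \right)} = -3 - 2 I$ ($a{\left(D,I \right)} = -4 + \left(\left(0 D - 2 I\right) + 1\right) = -4 + \left(\left(0 - 2 I\right) + 1\right) = -4 - \left(-1 + 2 I\right) = -3 - 2 I$)
$Y{\left(b \right)} = 2 b \left(6 + b\right)$ ($Y{\left(b \right)} = \left(6 + b\right) 2 b = 2 b \left(6 + b\right)$)
$M = 19$ ($M = 4 + \left(-3 - 0\right) \left(-5\right) = 4 + \left(-3 + 0\right) \left(-5\right) = 4 - -15 = 4 + 15 = 19$)
$Y{\left(-2 \right)} M = 2 \left(-2\right) \left(6 - 2\right) 19 = 2 \left(-2\right) 4 \cdot 19 = \left(-16\right) 19 = -304$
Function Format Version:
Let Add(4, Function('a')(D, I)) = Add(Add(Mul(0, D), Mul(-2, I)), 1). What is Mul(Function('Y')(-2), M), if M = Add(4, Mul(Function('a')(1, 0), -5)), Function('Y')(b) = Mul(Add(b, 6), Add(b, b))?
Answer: -304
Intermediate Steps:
Function('a')(D, I) = Add(-3, Mul(-2, I)) (Function('a')(D, I) = Add(-4, Add(Add(Mul(0, D), Mul(-2, I)), 1)) = Add(-4, Add(Add(0, Mul(-2, I)), 1)) = Add(-4, Add(Mul(-2, I), 1)) = Add(-4, Add(1, Mul(-2, I))) = Add(-3, Mul(-2, I)))
Function('Y')(b) = Mul(2, b, Add(6, b)) (Function('Y')(b) = Mul(Add(6, b), Mul(2, b)) = Mul(2, b, Add(6, b)))
M = 19 (M = Add(4, Mul(Add(-3, Mul(-2, 0)), -5)) = Add(4, Mul(Add(-3, 0), -5)) = Add(4, Mul(-3, -5)) = Add(4, 15) = 19)
Mul(Function('Y')(-2), M) = Mul(Mul(2, -2, Add(6, -2)), 19) = Mul(Mul(2, -2, 4), 19) = Mul(-16, 19) = -304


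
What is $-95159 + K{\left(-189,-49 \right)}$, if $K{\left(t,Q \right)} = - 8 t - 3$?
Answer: $-93650$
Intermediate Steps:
$K{\left(t,Q \right)} = -3 - 8 t$
$-95159 + K{\left(-189,-49 \right)} = -95159 - -1509 = -95159 + \left(-3 + 1512\right) = -95159 + 1509 = -93650$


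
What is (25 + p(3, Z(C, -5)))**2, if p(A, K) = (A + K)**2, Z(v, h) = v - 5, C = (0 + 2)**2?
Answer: 841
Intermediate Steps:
C = 4 (C = 2**2 = 4)
Z(v, h) = -5 + v
(25 + p(3, Z(C, -5)))**2 = (25 + (3 + (-5 + 4))**2)**2 = (25 + (3 - 1)**2)**2 = (25 + 2**2)**2 = (25 + 4)**2 = 29**2 = 841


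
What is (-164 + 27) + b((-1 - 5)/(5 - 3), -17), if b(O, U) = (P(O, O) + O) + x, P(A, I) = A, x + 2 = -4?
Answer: -149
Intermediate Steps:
x = -6 (x = -2 - 4 = -6)
b(O, U) = -6 + 2*O (b(O, U) = (O + O) - 6 = 2*O - 6 = -6 + 2*O)
(-164 + 27) + b((-1 - 5)/(5 - 3), -17) = (-164 + 27) + (-6 + 2*((-1 - 5)/(5 - 3))) = -137 + (-6 + 2*(-6/2)) = -137 + (-6 + 2*(-6*½)) = -137 + (-6 + 2*(-3)) = -137 + (-6 - 6) = -137 - 12 = -149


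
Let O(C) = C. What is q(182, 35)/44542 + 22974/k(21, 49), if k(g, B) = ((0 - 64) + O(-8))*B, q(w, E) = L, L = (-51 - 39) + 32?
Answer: -12184673/1870764 ≈ -6.5132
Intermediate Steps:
L = -58 (L = -90 + 32 = -58)
q(w, E) = -58
k(g, B) = -72*B (k(g, B) = ((0 - 64) - 8)*B = (-64 - 8)*B = -72*B)
q(182, 35)/44542 + 22974/k(21, 49) = -58/44542 + 22974/((-72*49)) = -58*1/44542 + 22974/(-3528) = -29/22271 + 22974*(-1/3528) = -29/22271 - 547/84 = -12184673/1870764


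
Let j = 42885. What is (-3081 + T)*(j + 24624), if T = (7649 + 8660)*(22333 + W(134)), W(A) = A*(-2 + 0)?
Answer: 24293451465036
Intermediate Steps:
W(A) = -2*A (W(A) = A*(-2) = -2*A)
T = 359858085 (T = (7649 + 8660)*(22333 - 2*134) = 16309*(22333 - 268) = 16309*22065 = 359858085)
(-3081 + T)*(j + 24624) = (-3081 + 359858085)*(42885 + 24624) = 359855004*67509 = 24293451465036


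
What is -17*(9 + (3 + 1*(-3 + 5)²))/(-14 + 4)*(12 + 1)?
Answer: 1768/5 ≈ 353.60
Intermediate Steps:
-17*(9 + (3 + 1*(-3 + 5)²))/(-14 + 4)*(12 + 1) = -17*(9 + (3 + 1*2²))/(-10)*13 = -17*(9 + (3 + 1*4))*(-⅒)*13 = -17*(9 + (3 + 4))*(-⅒)*13 = -17*(9 + 7)*(-⅒)*13 = -17*16*(-⅒)*13 = -(-136)*13/5 = -17*(-104/5) = 1768/5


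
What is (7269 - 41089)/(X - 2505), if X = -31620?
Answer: 6764/6825 ≈ 0.99106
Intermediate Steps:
(7269 - 41089)/(X - 2505) = (7269 - 41089)/(-31620 - 2505) = -33820/(-34125) = -33820*(-1/34125) = 6764/6825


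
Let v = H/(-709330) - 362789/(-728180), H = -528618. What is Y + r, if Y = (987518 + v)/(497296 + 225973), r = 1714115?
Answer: 64036446943246713226481/37358284558451860 ≈ 1.7141e+6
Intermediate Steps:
v = 64226617661/51651991940 (v = -528618/(-709330) - 362789/(-728180) = -528618*(-1/709330) - 362789*(-1/728180) = 264309/354665 + 362789/728180 = 64226617661/51651991940 ≈ 1.2434)
Y = 51007336003222581/37358284558451860 (Y = (987518 + 64226617661/51651991940)/(497296 + 225973) = (51007336003222581/51651991940)/723269 = (51007336003222581/51651991940)*(1/723269) = 51007336003222581/37358284558451860 ≈ 1.3654)
Y + r = 51007336003222581/37358284558451860 + 1714115 = 64036446943246713226481/37358284558451860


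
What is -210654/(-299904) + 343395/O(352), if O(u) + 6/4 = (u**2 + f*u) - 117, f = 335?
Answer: 17100196053/8054271808 ≈ 2.1231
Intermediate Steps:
O(u) = -237/2 + u**2 + 335*u (O(u) = -3/2 + ((u**2 + 335*u) - 117) = -3/2 + (-117 + u**2 + 335*u) = -237/2 + u**2 + 335*u)
-210654/(-299904) + 343395/O(352) = -210654/(-299904) + 343395/(-237/2 + 352**2 + 335*352) = -210654*(-1/299904) + 343395/(-237/2 + 123904 + 117920) = 35109/49984 + 343395/(483411/2) = 35109/49984 + 343395*(2/483411) = 35109/49984 + 228930/161137 = 17100196053/8054271808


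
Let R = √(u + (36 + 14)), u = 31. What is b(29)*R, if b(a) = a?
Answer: 261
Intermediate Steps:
R = 9 (R = √(31 + (36 + 14)) = √(31 + 50) = √81 = 9)
b(29)*R = 29*9 = 261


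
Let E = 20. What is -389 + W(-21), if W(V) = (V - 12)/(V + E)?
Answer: -356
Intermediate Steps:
W(V) = (-12 + V)/(20 + V) (W(V) = (V - 12)/(V + 20) = (-12 + V)/(20 + V))
-389 + W(-21) = -389 + (-12 - 21)/(20 - 21) = -389 - 33/(-1) = -389 - 1*(-33) = -389 + 33 = -356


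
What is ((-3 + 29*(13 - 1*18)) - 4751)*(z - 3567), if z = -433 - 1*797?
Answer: 23500503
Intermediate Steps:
z = -1230 (z = -433 - 797 = -1230)
((-3 + 29*(13 - 1*18)) - 4751)*(z - 3567) = ((-3 + 29*(13 - 1*18)) - 4751)*(-1230 - 3567) = ((-3 + 29*(13 - 18)) - 4751)*(-4797) = ((-3 + 29*(-5)) - 4751)*(-4797) = ((-3 - 145) - 4751)*(-4797) = (-148 - 4751)*(-4797) = -4899*(-4797) = 23500503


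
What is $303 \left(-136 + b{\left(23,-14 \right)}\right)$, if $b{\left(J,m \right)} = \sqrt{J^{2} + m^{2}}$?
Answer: $-41208 + 1515 \sqrt{29} \approx -33050.0$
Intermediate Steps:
$303 \left(-136 + b{\left(23,-14 \right)}\right) = 303 \left(-136 + \sqrt{23^{2} + \left(-14\right)^{2}}\right) = 303 \left(-136 + \sqrt{529 + 196}\right) = 303 \left(-136 + \sqrt{725}\right) = 303 \left(-136 + 5 \sqrt{29}\right) = -41208 + 1515 \sqrt{29}$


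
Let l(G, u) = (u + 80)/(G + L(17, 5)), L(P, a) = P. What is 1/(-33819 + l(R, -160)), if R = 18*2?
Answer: -53/1792487 ≈ -2.9568e-5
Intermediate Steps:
R = 36
l(G, u) = (80 + u)/(17 + G) (l(G, u) = (u + 80)/(G + 17) = (80 + u)/(17 + G))
1/(-33819 + l(R, -160)) = 1/(-33819 + (80 - 160)/(17 + 36)) = 1/(-33819 - 80/53) = 1/(-1792487/53) = -53/1792487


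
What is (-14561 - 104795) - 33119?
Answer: -152475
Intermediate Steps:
(-14561 - 104795) - 33119 = -119356 - 33119 = -152475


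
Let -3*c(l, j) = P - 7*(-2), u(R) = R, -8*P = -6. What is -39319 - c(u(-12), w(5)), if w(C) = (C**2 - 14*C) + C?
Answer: -471769/12 ≈ -39314.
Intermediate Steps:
P = 3/4 (P = -1/8*(-6) = 3/4 ≈ 0.75000)
w(C) = C**2 - 13*C
c(l, j) = -59/12 (c(l, j) = -(3/4 - 7*(-2))/3 = -(3/4 + 14)/3 = -1/3*59/4 = -59/12)
-39319 - c(u(-12), w(5)) = -39319 - 1*(-59/12) = -39319 + 59/12 = -471769/12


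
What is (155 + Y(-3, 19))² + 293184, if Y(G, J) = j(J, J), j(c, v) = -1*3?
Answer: 316288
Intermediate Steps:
j(c, v) = -3
Y(G, J) = -3
(155 + Y(-3, 19))² + 293184 = (155 - 3)² + 293184 = 152² + 293184 = 23104 + 293184 = 316288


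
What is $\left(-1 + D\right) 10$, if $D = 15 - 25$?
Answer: $-110$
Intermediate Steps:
$D = -10$ ($D = 15 - 25 = -10$)
$\left(-1 + D\right) 10 = \left(-1 - 10\right) 10 = \left(-11\right) 10 = -110$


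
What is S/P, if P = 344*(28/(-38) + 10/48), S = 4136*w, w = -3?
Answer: 707256/10363 ≈ 68.248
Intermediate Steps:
S = -12408 (S = 4136*(-3) = -12408)
P = -10363/57 (P = 344*(28*(-1/38) + 10*(1/48)) = 344*(-14/19 + 5/24) = 344*(-241/456) = -10363/57 ≈ -181.81)
S/P = -12408/(-10363/57) = -12408*(-57/10363) = 707256/10363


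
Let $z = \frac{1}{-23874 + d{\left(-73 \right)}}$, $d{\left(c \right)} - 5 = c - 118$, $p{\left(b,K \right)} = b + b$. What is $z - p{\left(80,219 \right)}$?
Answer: $- \frac{3849601}{24060} \approx -160.0$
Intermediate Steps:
$p{\left(b,K \right)} = 2 b$
$d{\left(c \right)} = -113 + c$ ($d{\left(c \right)} = 5 + \left(c - 118\right) = 5 + \left(-118 + c\right) = -113 + c$)
$z = - \frac{1}{24060}$ ($z = \frac{1}{-23874 - 186} = \frac{1}{-24060} = - \frac{1}{24060} \approx -4.1563 \cdot 10^{-5}$)
$z - p{\left(80,219 \right)} = - \frac{1}{24060} - 2 \cdot 80 = - \frac{1}{24060} - 160 = - \frac{3849601}{24060}$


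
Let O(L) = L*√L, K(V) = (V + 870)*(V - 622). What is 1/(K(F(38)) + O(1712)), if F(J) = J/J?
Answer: -540891/287545297753 - 6848*√107/287545297753 ≈ -2.1274e-6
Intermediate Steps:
F(J) = 1
K(V) = (-622 + V)*(870 + V) (K(V) = (870 + V)*(-622 + V) = (-622 + V)*(870 + V))
O(L) = L^(3/2)
1/(K(F(38)) + O(1712)) = 1/((-541140 + 1² + 248*1) + 1712^(3/2)) = 1/((-541140 + 1 + 248) + 6848*√107) = 1/(-540891 + 6848*√107)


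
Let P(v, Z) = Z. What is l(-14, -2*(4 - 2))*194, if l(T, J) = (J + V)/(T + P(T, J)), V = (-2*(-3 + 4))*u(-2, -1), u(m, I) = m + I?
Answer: -194/9 ≈ -21.556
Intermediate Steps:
u(m, I) = I + m
V = 6 (V = (-2*(-3 + 4))*(-1 - 2) = -2*1*(-3) = -2*(-3) = 6)
l(T, J) = (6 + J)/(J + T) (l(T, J) = (J + 6)/(T + J) = (6 + J)/(J + T))
l(-14, -2*(4 - 2))*194 = ((6 - 2*(4 - 2))/(-2*(4 - 2) - 14))*194 = ((6 - 2*2)/(-2*2 - 14))*194 = ((6 - 4)/(-4 - 14))*194 = (2/(-18))*194 = -1/18*2*194 = -⅑*194 = -194/9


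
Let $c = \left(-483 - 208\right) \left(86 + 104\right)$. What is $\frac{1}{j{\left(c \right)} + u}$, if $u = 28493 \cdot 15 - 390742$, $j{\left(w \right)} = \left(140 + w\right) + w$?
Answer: $- \frac{1}{225787} \approx -4.429 \cdot 10^{-6}$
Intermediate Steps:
$c = -131290$ ($c = \left(-691\right) 190 = -131290$)
$j{\left(w \right)} = 140 + 2 w$
$u = 36653$ ($u = 427395 - 390742 = 36653$)
$\frac{1}{j{\left(c \right)} + u} = \frac{1}{\left(140 + 2 \left(-131290\right)\right) + 36653} = \frac{1}{\left(140 - 262580\right) + 36653} = \frac{1}{-262440 + 36653} = \frac{1}{-225787} = - \frac{1}{225787}$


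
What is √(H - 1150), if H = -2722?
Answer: 44*I*√2 ≈ 62.225*I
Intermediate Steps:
√(H - 1150) = √(-2722 - 1150) = √(-3872) = 44*I*√2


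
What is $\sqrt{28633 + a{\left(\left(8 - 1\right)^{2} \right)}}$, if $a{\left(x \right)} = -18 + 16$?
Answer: $\sqrt{28631} \approx 169.21$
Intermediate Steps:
$a{\left(x \right)} = -2$
$\sqrt{28633 + a{\left(\left(8 - 1\right)^{2} \right)}} = \sqrt{28633 - 2} = \sqrt{28631}$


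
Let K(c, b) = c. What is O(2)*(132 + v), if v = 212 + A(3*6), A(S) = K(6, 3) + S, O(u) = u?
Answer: 736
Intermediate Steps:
A(S) = 6 + S
v = 236 (v = 212 + (6 + 3*6) = 212 + (6 + 18) = 212 + 24 = 236)
O(2)*(132 + v) = 2*(132 + 236) = 2*368 = 736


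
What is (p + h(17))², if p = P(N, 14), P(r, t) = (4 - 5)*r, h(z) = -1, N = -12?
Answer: 121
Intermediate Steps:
P(r, t) = -r
p = 12 (p = -1*(-12) = 12)
(p + h(17))² = (12 - 1)² = 11² = 121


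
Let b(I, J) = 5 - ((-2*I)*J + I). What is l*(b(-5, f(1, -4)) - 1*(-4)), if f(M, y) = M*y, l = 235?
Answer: 12690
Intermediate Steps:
b(I, J) = 5 - I + 2*I*J (b(I, J) = 5 - (-2*I*J + I) = 5 - (I - 2*I*J) = 5 + (-I + 2*I*J) = 5 - I + 2*I*J)
l*(b(-5, f(1, -4)) - 1*(-4)) = 235*((5 - 1*(-5) + 2*(-5)*(1*(-4))) - 1*(-4)) = 235*((5 + 5 + 2*(-5)*(-4)) + 4) = 235*((5 + 5 + 40) + 4) = 235*(50 + 4) = 235*54 = 12690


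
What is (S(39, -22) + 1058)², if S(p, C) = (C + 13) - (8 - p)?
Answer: 1166400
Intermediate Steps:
S(p, C) = 5 + C + p (S(p, C) = (13 + C) + (-8 + p) = 5 + C + p)
(S(39, -22) + 1058)² = ((5 - 22 + 39) + 1058)² = (22 + 1058)² = 1080² = 1166400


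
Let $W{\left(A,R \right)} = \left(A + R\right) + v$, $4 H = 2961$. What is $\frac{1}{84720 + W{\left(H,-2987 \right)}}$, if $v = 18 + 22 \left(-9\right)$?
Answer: $\frac{4}{329173} \approx 1.2152 \cdot 10^{-5}$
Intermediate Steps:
$H = \frac{2961}{4}$ ($H = \frac{1}{4} \cdot 2961 = \frac{2961}{4} \approx 740.25$)
$v = -180$ ($v = 18 - 198 = -180$)
$W{\left(A,R \right)} = -180 + A + R$ ($W{\left(A,R \right)} = \left(A + R\right) - 180 = -180 + A + R$)
$\frac{1}{84720 + W{\left(H,-2987 \right)}} = \frac{1}{84720 - \frac{9707}{4}} = \frac{1}{\frac{329173}{4}} = \frac{4}{329173}$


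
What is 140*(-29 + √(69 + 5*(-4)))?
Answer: -3080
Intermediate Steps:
140*(-29 + √(69 + 5*(-4))) = 140*(-29 + √(69 - 20)) = 140*(-29 + √49) = 140*(-29 + 7) = 140*(-22) = -3080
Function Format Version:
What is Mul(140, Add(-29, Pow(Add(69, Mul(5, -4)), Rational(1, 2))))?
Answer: -3080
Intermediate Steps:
Mul(140, Add(-29, Pow(Add(69, Mul(5, -4)), Rational(1, 2)))) = Mul(140, Add(-29, Pow(Add(69, -20), Rational(1, 2)))) = Mul(140, Add(-29, Pow(49, Rational(1, 2)))) = Mul(140, Add(-29, 7)) = Mul(140, -22) = -3080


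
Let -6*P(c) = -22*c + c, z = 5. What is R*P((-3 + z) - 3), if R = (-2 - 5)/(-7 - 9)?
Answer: -49/32 ≈ -1.5313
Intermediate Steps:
R = 7/16 (R = -7/(-16) = -7*(-1/16) = 7/16 ≈ 0.43750)
P(c) = 7*c/2 (P(c) = -(-22*c + c)/6 = -(-7)*c/2 = 7*c/2)
R*P((-3 + z) - 3) = 7*(7*((-3 + 5) - 3)/2)/16 = 7*(7*(2 - 3)/2)/16 = 7*((7/2)*(-1))/16 = (7/16)*(-7/2) = -49/32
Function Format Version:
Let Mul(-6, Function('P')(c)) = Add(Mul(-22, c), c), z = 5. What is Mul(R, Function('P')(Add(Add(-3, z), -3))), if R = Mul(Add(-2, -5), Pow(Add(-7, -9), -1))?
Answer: Rational(-49, 32) ≈ -1.5313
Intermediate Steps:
R = Rational(7, 16) (R = Mul(-7, Pow(-16, -1)) = Mul(-7, Rational(-1, 16)) = Rational(7, 16) ≈ 0.43750)
Function('P')(c) = Mul(Rational(7, 2), c) (Function('P')(c) = Mul(Rational(-1, 6), Add(Mul(-22, c), c)) = Mul(Rational(-1, 6), Mul(-21, c)) = Mul(Rational(7, 2), c))
Mul(R, Function('P')(Add(Add(-3, z), -3))) = Mul(Rational(7, 16), Mul(Rational(7, 2), Add(Add(-3, 5), -3))) = Mul(Rational(7, 16), Mul(Rational(7, 2), Add(2, -3))) = Mul(Rational(7, 16), Mul(Rational(7, 2), -1)) = Mul(Rational(7, 16), Rational(-7, 2)) = Rational(-49, 32)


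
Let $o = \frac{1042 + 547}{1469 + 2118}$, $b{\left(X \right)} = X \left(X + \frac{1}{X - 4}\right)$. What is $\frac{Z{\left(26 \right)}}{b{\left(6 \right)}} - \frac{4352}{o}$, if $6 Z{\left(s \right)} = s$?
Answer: $- \frac{140494027}{14301} \approx -9824.1$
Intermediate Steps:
$b{\left(X \right)} = X \left(X + \frac{1}{-4 + X}\right)$
$Z{\left(s \right)} = \frac{s}{6}$
$o = \frac{1589}{3587} \approx 0.44299$
$\frac{Z{\left(26 \right)}}{b{\left(6 \right)}} - \frac{4352}{o} = \frac{\frac{1}{6} \cdot 26}{6 \frac{1}{-4 + 6} \left(1 + 6^{2} - 24\right)} - \frac{4352}{\frac{1589}{3587}} = \frac{13}{3 \frac{6 \left(1 + 36 - 24\right)}{2}} - \frac{15610624}{1589} = \frac{13}{3 \cdot 6 \cdot \frac{1}{2} \cdot 13} - \frac{15610624}{1589} = \frac{13}{3 \cdot 39} - \frac{15610624}{1589} = \frac{13}{3} \cdot \frac{1}{39} - \frac{15610624}{1589} = \frac{1}{9} - \frac{15610624}{1589} = - \frac{140494027}{14301}$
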